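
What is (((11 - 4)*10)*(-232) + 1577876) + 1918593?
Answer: 3480229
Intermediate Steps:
(((11 - 4)*10)*(-232) + 1577876) + 1918593 = ((7*10)*(-232) + 1577876) + 1918593 = (70*(-232) + 1577876) + 1918593 = (-16240 + 1577876) + 1918593 = 1561636 + 1918593 = 3480229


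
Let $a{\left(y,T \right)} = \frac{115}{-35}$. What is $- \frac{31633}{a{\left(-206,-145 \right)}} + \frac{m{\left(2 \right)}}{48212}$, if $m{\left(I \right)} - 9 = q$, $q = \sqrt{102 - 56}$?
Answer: $\frac{10675631579}{1108876} + \frac{\sqrt{46}}{48212} \approx 9627.4$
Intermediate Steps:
$a{\left(y,T \right)} = - \frac{23}{7}$ ($a{\left(y,T \right)} = 115 \left(- \frac{1}{35}\right) = - \frac{23}{7}$)
$q = \sqrt{46} \approx 6.7823$
$m{\left(I \right)} = 9 + \sqrt{46}$
$- \frac{31633}{a{\left(-206,-145 \right)}} + \frac{m{\left(2 \right)}}{48212} = - \frac{31633}{- \frac{23}{7}} + \frac{9 + \sqrt{46}}{48212} = \left(-31633\right) \left(- \frac{7}{23}\right) + \left(9 + \sqrt{46}\right) \frac{1}{48212} = \frac{221431}{23} + \left(\frac{9}{48212} + \frac{\sqrt{46}}{48212}\right) = \frac{10675631579}{1108876} + \frac{\sqrt{46}}{48212}$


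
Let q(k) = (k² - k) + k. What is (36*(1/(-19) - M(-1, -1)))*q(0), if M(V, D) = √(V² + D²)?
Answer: 0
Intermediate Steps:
M(V, D) = √(D² + V²)
q(k) = k²
(36*(1/(-19) - M(-1, -1)))*q(0) = (36*(1/(-19) - √((-1)² + (-1)²)))*0² = (36*(-1/19 - √(1 + 1)))*0 = (36*(-1/19 - √2))*0 = (-36/19 - 36*√2)*0 = 0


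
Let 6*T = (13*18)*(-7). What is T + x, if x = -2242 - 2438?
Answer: -4953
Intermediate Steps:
x = -4680
T = -273 (T = ((13*18)*(-7))/6 = (234*(-7))/6 = (⅙)*(-1638) = -273)
T + x = -273 - 4680 = -4953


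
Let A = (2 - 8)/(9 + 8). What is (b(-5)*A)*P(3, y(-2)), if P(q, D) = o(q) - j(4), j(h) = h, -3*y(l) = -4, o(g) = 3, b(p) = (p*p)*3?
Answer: 450/17 ≈ 26.471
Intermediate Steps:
b(p) = 3*p² (b(p) = p²*3 = 3*p²)
y(l) = 4/3 (y(l) = -⅓*(-4) = 4/3)
P(q, D) = -1 (P(q, D) = 3 - 1*4 = 3 - 4 = -1)
A = -6/17 ≈ -0.35294
(b(-5)*A)*P(3, y(-2)) = ((3*(-5)²)*(-6/17))*(-1) = ((3*25)*(-6/17))*(-1) = (75*(-6/17))*(-1) = -450/17*(-1) = 450/17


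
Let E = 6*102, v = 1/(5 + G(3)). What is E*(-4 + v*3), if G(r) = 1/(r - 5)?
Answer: -2040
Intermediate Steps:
G(r) = 1/(-5 + r)
v = 2/9 (v = 1/(5 + 1/(-5 + 3)) = 1/(5 + 1/(-2)) = 1/(5 - ½) = 1/(9/2) = 2/9 ≈ 0.22222)
E = 612
E*(-4 + v*3) = 612*(-4 + (2/9)*3) = 612*(-4 + ⅔) = 612*(-10/3) = -2040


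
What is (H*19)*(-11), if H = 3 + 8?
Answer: -2299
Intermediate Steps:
H = 11
(H*19)*(-11) = (11*19)*(-11) = 209*(-11) = -2299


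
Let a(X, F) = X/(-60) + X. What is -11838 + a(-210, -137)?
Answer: -24089/2 ≈ -12045.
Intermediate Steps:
a(X, F) = 59*X/60 (a(X, F) = X*(-1/60) + X = -X/60 + X = 59*X/60)
-11838 + a(-210, -137) = -11838 + (59/60)*(-210) = -11838 - 413/2 = -24089/2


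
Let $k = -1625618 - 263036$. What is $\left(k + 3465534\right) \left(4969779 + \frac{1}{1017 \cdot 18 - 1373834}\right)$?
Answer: $\frac{57733301221825270}{7367} \approx 7.8367 \cdot 10^{12}$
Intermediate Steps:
$k = -1888654$ ($k = -1625618 - 263036 = -1888654$)
$\left(k + 3465534\right) \left(4969779 + \frac{1}{1017 \cdot 18 - 1373834}\right) = \left(-1888654 + 3465534\right) \left(4969779 + \frac{1}{1017 \cdot 18 - 1373834}\right) = 1576880 \left(4969779 + \frac{1}{18306 - 1373834}\right) = 1576880 \left(4969779 + \frac{1}{-1355528}\right) = 1576880 \left(4969779 - \frac{1}{1355528}\right) = 1576880 \cdot \frac{6736674588311}{1355528} = \frac{57733301221825270}{7367}$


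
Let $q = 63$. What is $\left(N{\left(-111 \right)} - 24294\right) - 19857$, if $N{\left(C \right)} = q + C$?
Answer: $-44199$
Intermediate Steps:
$N{\left(C \right)} = 63 + C$
$\left(N{\left(-111 \right)} - 24294\right) - 19857 = \left(\left(63 - 111\right) - 24294\right) - 19857 = \left(-48 - 24294\right) - 19857 = -24342 - 19857 = -44199$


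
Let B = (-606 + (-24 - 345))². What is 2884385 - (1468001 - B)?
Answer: 2367009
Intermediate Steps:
B = 950625 (B = (-606 - 369)² = (-975)² = 950625)
2884385 - (1468001 - B) = 2884385 - (1468001 - 1*950625) = 2884385 - (1468001 - 950625) = 2884385 - 1*517376 = 2884385 - 517376 = 2367009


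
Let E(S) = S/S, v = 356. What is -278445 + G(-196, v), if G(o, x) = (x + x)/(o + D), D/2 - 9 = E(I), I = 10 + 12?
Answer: -6125879/22 ≈ -2.7845e+5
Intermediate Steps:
I = 22
E(S) = 1
D = 20 (D = 18 + 2*1 = 18 + 2 = 20)
G(o, x) = 2*x/(20 + o) (G(o, x) = (x + x)/(o + 20) = (2*x)/(20 + o) = 2*x/(20 + o))
-278445 + G(-196, v) = -278445 + 2*356/(20 - 196) = -278445 + 2*356/(-176) = -278445 + 2*356*(-1/176) = -278445 - 89/22 = -6125879/22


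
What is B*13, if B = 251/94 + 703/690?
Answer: 777634/16215 ≈ 47.958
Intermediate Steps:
B = 59818/16215 (B = 251*(1/94) + 703*(1/690) = 251/94 + 703/690 = 59818/16215 ≈ 3.6891)
B*13 = (59818/16215)*13 = 777634/16215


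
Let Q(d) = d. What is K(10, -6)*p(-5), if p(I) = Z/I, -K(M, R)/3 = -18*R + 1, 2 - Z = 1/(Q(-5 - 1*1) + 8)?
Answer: 981/10 ≈ 98.100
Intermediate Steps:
Z = 3/2 (Z = 2 - 1/((-5 - 1*1) + 8) = 2 - 1/((-5 - 1) + 8) = 2 - 1/(-6 + 8) = 2 - 1/2 = 3/2 ≈ 1.5000)
K(M, R) = -3 + 54*R (K(M, R) = -3*(-18*R + 1) = -3*(1 - 18*R) = -3 + 54*R)
p(I) = 3/(2*I)
K(10, -6)*p(-5) = (-3 + 54*(-6))*((3/2)/(-5)) = (-3 - 324)*((3/2)*(-1/5)) = -327*(-3/10) = 981/10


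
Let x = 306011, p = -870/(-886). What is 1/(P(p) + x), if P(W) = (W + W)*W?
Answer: 196249/60054731189 ≈ 3.2678e-6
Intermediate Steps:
p = 435/443 (p = -870*(-1/886) = 435/443 ≈ 0.98194)
P(W) = 2*W² (P(W) = (2*W)*W = 2*W²)
1/(P(p) + x) = 1/(2*(435/443)² + 306011) = 1/(2*(189225/196249) + 306011) = 1/(378450/196249 + 306011) = 1/(60054731189/196249) = 196249/60054731189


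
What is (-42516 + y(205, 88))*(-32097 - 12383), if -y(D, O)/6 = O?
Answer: 1914597120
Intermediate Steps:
y(D, O) = -6*O
(-42516 + y(205, 88))*(-32097 - 12383) = (-42516 - 6*88)*(-32097 - 12383) = (-42516 - 528)*(-44480) = -43044*(-44480) = 1914597120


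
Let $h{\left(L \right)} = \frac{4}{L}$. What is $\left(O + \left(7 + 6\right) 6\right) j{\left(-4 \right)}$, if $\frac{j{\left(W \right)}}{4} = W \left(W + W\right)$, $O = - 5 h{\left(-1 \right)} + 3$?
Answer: $12928$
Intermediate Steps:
$O = 23$ ($O = - 5 \frac{4}{-1} + 3 = - 5 \cdot 4 \left(-1\right) + 3 = \left(-5\right) \left(-4\right) + 3 = 20 + 3 = 23$)
$j{\left(W \right)} = 8 W^{2}$ ($j{\left(W \right)} = 4 W \left(W + W\right) = 4 W 2 W = 4 \cdot 2 W^{2} = 8 W^{2}$)
$\left(O + \left(7 + 6\right) 6\right) j{\left(-4 \right)} = \left(23 + \left(7 + 6\right) 6\right) 8 \left(-4\right)^{2} = \left(23 + 13 \cdot 6\right) 8 \cdot 16 = \left(23 + 78\right) 128 = 101 \cdot 128 = 12928$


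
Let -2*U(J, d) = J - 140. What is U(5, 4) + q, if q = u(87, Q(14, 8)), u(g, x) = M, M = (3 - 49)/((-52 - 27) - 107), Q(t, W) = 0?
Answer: 12601/186 ≈ 67.747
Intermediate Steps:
U(J, d) = 70 - J/2 (U(J, d) = -(J - 140)/2 = -(-140 + J)/2 = 70 - J/2)
M = 23/93 (M = -46/(-79 - 107) = -46/(-186) = -46*(-1/186) = 23/93 ≈ 0.24731)
u(g, x) = 23/93
q = 23/93 ≈ 0.24731
U(5, 4) + q = (70 - ½*5) + 23/93 = (70 - 5/2) + 23/93 = 135/2 + 23/93 = 12601/186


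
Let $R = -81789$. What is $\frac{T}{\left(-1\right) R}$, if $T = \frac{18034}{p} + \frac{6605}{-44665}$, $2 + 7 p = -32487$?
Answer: $- \frac{1170602023}{23737150119993} \approx -4.9315 \cdot 10^{-5}$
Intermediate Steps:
$p = - \frac{32489}{7}$ ($p = - \frac{2}{7} + \frac{1}{7} \left(-32487\right) = - \frac{2}{7} - 4641 = - \frac{32489}{7} \approx -4641.3$)
$T = - \frac{1170602023}{290224237}$ ($T = \frac{18034}{- \frac{32489}{7}} + \frac{6605}{-44665} = 18034 \left(- \frac{7}{32489}\right) + 6605 \left(- \frac{1}{44665}\right) = - \frac{126238}{32489} - \frac{1321}{8933} = - \frac{1170602023}{290224237} \approx -4.0334$)
$\frac{T}{\left(-1\right) R} = - \frac{1170602023}{290224237 \left(\left(-1\right) \left(-81789\right)\right)} = - \frac{1170602023}{290224237 \cdot 81789} = \left(- \frac{1170602023}{290224237}\right) \frac{1}{81789} = - \frac{1170602023}{23737150119993}$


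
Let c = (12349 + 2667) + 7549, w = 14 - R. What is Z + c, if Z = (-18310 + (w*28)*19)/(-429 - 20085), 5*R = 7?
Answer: 1157275042/51285 ≈ 22566.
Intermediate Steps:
R = 7/5 (R = (⅕)*7 = 7/5 ≈ 1.4000)
w = 63/5 (w = 14 - 1*7/5 = 14 - 7/5 = 63/5 ≈ 12.600)
c = 22565 (c = 15016 + 7549 = 22565)
Z = 29017/51285 (Z = (-18310 + ((63/5)*28)*19)/(-429 - 20085) = (-18310 + (1764/5)*19)/(-20514) = (-18310 + 33516/5)*(-1/20514) = -58034/5*(-1/20514) = 29017/51285 ≈ 0.56580)
Z + c = 29017/51285 + 22565 = 1157275042/51285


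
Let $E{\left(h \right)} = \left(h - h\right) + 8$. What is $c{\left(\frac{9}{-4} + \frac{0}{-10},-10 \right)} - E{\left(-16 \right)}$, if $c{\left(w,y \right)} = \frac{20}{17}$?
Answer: $- \frac{116}{17} \approx -6.8235$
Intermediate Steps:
$c{\left(w,y \right)} = \frac{20}{17}$ ($c{\left(w,y \right)} = 20 \cdot \frac{1}{17} = \frac{20}{17}$)
$E{\left(h \right)} = 8$ ($E{\left(h \right)} = 0 + 8 = 8$)
$c{\left(\frac{9}{-4} + \frac{0}{-10},-10 \right)} - E{\left(-16 \right)} = \frac{20}{17} - 8 = - \frac{116}{17}$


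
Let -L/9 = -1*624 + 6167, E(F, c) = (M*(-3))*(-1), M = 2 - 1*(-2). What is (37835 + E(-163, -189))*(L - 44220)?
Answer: -3561667629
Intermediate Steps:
M = 4 (M = 2 + 2 = 4)
E(F, c) = 12 (E(F, c) = (4*(-3))*(-1) = -12*(-1) = 12)
L = -49887 (L = -9*(-1*624 + 6167) = -9*(-624 + 6167) = -9*5543 = -49887)
(37835 + E(-163, -189))*(L - 44220) = (37835 + 12)*(-49887 - 44220) = 37847*(-94107) = -3561667629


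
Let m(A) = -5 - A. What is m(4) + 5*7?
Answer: 26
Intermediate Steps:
m(4) + 5*7 = (-5 - 1*4) + 5*7 = (-5 - 4) + 35 = -9 + 35 = 26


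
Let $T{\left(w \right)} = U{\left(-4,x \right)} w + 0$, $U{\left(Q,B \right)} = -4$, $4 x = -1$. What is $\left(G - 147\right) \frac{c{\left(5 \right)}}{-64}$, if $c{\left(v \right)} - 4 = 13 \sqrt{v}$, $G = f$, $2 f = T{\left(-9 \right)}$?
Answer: $\frac{129}{16} + \frac{1677 \sqrt{5}}{64} \approx 66.654$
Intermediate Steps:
$x = - \frac{1}{4}$ ($x = \frac{1}{4} \left(-1\right) = - \frac{1}{4} \approx -0.25$)
$T{\left(w \right)} = - 4 w$ ($T{\left(w \right)} = - 4 w + 0 = - 4 w$)
$f = 18$ ($f = \frac{\left(-4\right) \left(-9\right)}{2} = \frac{1}{2} \cdot 36 = 18$)
$G = 18$
$c{\left(v \right)} = 4 + 13 \sqrt{v}$
$\left(G - 147\right) \frac{c{\left(5 \right)}}{-64} = \left(18 - 147\right) \frac{4 + 13 \sqrt{5}}{-64} = - 129 \left(4 + 13 \sqrt{5}\right) \left(- \frac{1}{64}\right) = - 129 \left(- \frac{1}{16} - \frac{13 \sqrt{5}}{64}\right) = \frac{129}{16} + \frac{1677 \sqrt{5}}{64}$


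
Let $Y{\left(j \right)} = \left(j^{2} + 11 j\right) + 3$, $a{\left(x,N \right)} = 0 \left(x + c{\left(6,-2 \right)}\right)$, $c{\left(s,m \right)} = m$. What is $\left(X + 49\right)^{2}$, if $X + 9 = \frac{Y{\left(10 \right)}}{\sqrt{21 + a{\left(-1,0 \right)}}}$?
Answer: $\frac{26323}{7} + \frac{5680 \sqrt{21}}{7} \approx 7478.9$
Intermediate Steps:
$a{\left(x,N \right)} = 0$ ($a{\left(x,N \right)} = 0 \left(x - 2\right) = 0 \left(-2 + x\right) = 0$)
$Y{\left(j \right)} = 3 + j^{2} + 11 j$
$X = -9 + \frac{71 \sqrt{21}}{7}$ ($X = -9 + \frac{3 + 10^{2} + 11 \cdot 10}{\sqrt{21 + 0}} = -9 + \frac{3 + 100 + 110}{\sqrt{21}} = -9 + 213 \frac{\sqrt{21}}{21} = -9 + \frac{71 \sqrt{21}}{7} \approx 37.48$)
$\left(X + 49\right)^{2} = \left(\left(-9 + \frac{71 \sqrt{21}}{7}\right) + 49\right)^{2} = \left(40 + \frac{71 \sqrt{21}}{7}\right)^{2}$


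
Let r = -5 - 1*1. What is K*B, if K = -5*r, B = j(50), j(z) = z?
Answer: 1500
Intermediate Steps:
r = -6 (r = -5 - 1 = -6)
B = 50
K = 30 (K = -5*(-6) = 30)
K*B = 30*50 = 1500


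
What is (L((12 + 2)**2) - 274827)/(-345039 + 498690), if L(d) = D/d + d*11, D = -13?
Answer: -53443529/30115596 ≈ -1.7746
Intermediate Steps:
L(d) = -13/d + 11*d (L(d) = -13/d + d*11 = -13/d + 11*d)
(L((12 + 2)**2) - 274827)/(-345039 + 498690) = ((-13/(12 + 2)**2 + 11*(12 + 2)**2) - 274827)/(-345039 + 498690) = ((-13/(14**2) + 11*14**2) - 274827)/153651 = ((-13/196 + 11*196) - 274827)*(1/153651) = ((-13*1/196 + 2156) - 274827)*(1/153651) = ((-13/196 + 2156) - 274827)*(1/153651) = (422563/196 - 274827)*(1/153651) = -53443529/196*1/153651 = -53443529/30115596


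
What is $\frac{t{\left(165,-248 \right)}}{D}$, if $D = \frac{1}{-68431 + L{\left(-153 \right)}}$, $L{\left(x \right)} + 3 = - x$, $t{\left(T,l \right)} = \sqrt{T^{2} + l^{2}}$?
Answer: $- 68281 \sqrt{88729} \approx -2.0339 \cdot 10^{7}$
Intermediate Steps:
$L{\left(x \right)} = -3 - x$
$D = - \frac{1}{68281}$ ($D = \frac{1}{-68431 - -150} = \frac{1}{-68431 + \left(-3 + 153\right)} = \frac{1}{-68431 + 150} = \frac{1}{-68281} = - \frac{1}{68281} \approx -1.4645 \cdot 10^{-5}$)
$\frac{t{\left(165,-248 \right)}}{D} = \frac{\sqrt{165^{2} + \left(-248\right)^{2}}}{- \frac{1}{68281}} = \sqrt{27225 + 61504} \left(-68281\right) = \sqrt{88729} \left(-68281\right) = - 68281 \sqrt{88729}$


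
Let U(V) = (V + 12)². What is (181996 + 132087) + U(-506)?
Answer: 558119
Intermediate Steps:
U(V) = (12 + V)²
(181996 + 132087) + U(-506) = (181996 + 132087) + (12 - 506)² = 314083 + (-494)² = 314083 + 244036 = 558119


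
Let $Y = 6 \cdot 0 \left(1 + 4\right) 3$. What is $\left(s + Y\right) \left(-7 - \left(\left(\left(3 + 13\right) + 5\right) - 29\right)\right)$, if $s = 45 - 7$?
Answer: $38$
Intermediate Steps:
$Y = 0$ ($Y = 6 \cdot 0 \cdot 5 \cdot 3 = 6 \cdot 0 \cdot 3 = 0 \cdot 3 = 0$)
$s = 38$ ($s = 45 - 7 = 38$)
$\left(s + Y\right) \left(-7 - \left(\left(\left(3 + 13\right) + 5\right) - 29\right)\right) = \left(38 + 0\right) \left(-7 - \left(\left(\left(3 + 13\right) + 5\right) - 29\right)\right) = 38 \left(-7 - \left(\left(16 + 5\right) - 29\right)\right) = 38 \left(-7 - \left(21 - 29\right)\right) = 38 \left(-7 - -8\right) = 38 \left(-7 + 8\right) = 38 \cdot 1 = 38$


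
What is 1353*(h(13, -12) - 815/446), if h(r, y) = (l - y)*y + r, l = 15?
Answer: -188771913/446 ≈ -4.2326e+5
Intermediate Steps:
h(r, y) = r + y*(15 - y) (h(r, y) = (15 - y)*y + r = y*(15 - y) + r = r + y*(15 - y))
1353*(h(13, -12) - 815/446) = 1353*((13 - 1*(-12)² + 15*(-12)) - 815/446) = 1353*((13 - 1*144 - 180) - 815*1/446) = 1353*((13 - 144 - 180) - 815/446) = 1353*(-311 - 815/446) = 1353*(-139521/446) = -188771913/446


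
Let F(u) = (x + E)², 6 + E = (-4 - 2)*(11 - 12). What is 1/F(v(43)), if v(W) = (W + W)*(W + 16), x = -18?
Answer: 1/324 ≈ 0.0030864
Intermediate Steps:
E = 0 (E = -6 + (-4 - 2)*(11 - 12) = -6 - 6*(-1) = -6 + 6 = 0)
v(W) = 2*W*(16 + W) (v(W) = (2*W)*(16 + W) = 2*W*(16 + W))
F(u) = 324 (F(u) = (-18 + 0)² = (-18)² = 324)
1/F(v(43)) = 1/324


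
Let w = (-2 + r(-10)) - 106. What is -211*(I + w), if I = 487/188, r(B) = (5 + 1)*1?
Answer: 3943379/188 ≈ 20975.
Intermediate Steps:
r(B) = 6 (r(B) = 6*1 = 6)
w = -102 (w = (-2 + 6) - 106 = 4 - 106 = -102)
I = 487/188 (I = 487*(1/188) = 487/188 ≈ 2.5904)
-211*(I + w) = -211*(487/188 - 102) = -211*(-18689/188) = 3943379/188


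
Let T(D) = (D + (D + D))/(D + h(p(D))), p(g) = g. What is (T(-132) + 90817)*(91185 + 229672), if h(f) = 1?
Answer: 3817371451511/131 ≈ 2.9140e+10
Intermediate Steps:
T(D) = 3*D/(1 + D) (T(D) = (D + (D + D))/(D + 1) = (D + 2*D)/(1 + D) = (3*D)/(1 + D) = 3*D/(1 + D))
(T(-132) + 90817)*(91185 + 229672) = (3*(-132)/(1 - 132) + 90817)*(91185 + 229672) = (3*(-132)/(-131) + 90817)*320857 = (3*(-132)*(-1/131) + 90817)*320857 = (396/131 + 90817)*320857 = (11897423/131)*320857 = 3817371451511/131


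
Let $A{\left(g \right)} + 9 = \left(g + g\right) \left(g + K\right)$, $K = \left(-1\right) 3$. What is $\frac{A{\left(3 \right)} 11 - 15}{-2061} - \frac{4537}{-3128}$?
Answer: $\frac{3235783}{2148936} \approx 1.5058$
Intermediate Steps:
$K = -3$
$A{\left(g \right)} = -9 + 2 g \left(-3 + g\right)$ ($A{\left(g \right)} = -9 + \left(g + g\right) \left(g - 3\right) = -9 + 2 g \left(-3 + g\right)$)
$\frac{A{\left(3 \right)} 11 - 15}{-2061} - \frac{4537}{-3128} = \frac{\left(-9 - 18 + 2 \cdot 3^{2}\right) 11 - 15}{-2061} - \frac{4537}{-3128} = \left(\left(-9 - 18 + 2 \cdot 9\right) 11 - 15\right) \left(- \frac{1}{2061}\right) - - \frac{4537}{3128} = \left(\left(-9 - 18 + 18\right) 11 - 15\right) \left(- \frac{1}{2061}\right) + \frac{4537}{3128} = \left(\left(-9\right) 11 - 15\right) \left(- \frac{1}{2061}\right) + \frac{4537}{3128} = \left(-99 - 15\right) \left(- \frac{1}{2061}\right) + \frac{4537}{3128} = \left(-114\right) \left(- \frac{1}{2061}\right) + \frac{4537}{3128} = \frac{38}{687} + \frac{4537}{3128} = \frac{3235783}{2148936}$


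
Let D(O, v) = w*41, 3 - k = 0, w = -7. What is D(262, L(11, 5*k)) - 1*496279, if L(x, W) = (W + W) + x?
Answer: -496566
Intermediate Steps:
k = 3 (k = 3 - 1*0 = 3 + 0 = 3)
L(x, W) = x + 2*W (L(x, W) = 2*W + x = x + 2*W)
D(O, v) = -287 (D(O, v) = -7*41 = -287)
D(262, L(11, 5*k)) - 1*496279 = -287 - 1*496279 = -287 - 496279 = -496566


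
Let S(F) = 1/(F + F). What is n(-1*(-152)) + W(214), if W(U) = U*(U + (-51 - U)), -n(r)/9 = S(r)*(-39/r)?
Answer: -504313761/46208 ≈ -10914.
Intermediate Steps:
S(F) = 1/(2*F)
n(r) = 351/(2*r²) (n(r) = -9*1/(2*r)*(-39/r) = -(-351)/(2*r²) = 351/(2*r²))
W(U) = -51*U (W(U) = U*(-51) = -51*U)
n(-1*(-152)) + W(214) = 351/(2*(-1*(-152))²) - 51*214 = (351/2)/152² - 10914 = (351/2)*(1/23104) - 10914 = 351/46208 - 10914 = -504313761/46208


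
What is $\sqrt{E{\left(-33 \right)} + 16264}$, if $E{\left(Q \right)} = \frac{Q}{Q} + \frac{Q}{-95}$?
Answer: $\frac{2 \sqrt{36698690}}{95} \approx 127.54$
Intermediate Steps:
$E{\left(Q \right)} = 1 - \frac{Q}{95}$ ($E{\left(Q \right)} = 1 + Q \left(- \frac{1}{95}\right) = 1 - \frac{Q}{95}$)
$\sqrt{E{\left(-33 \right)} + 16264} = \sqrt{\left(1 - - \frac{33}{95}\right) + 16264} = \sqrt{\left(1 + \frac{33}{95}\right) + 16264} = \sqrt{\frac{128}{95} + 16264} = \sqrt{\frac{1545208}{95}} = \frac{2 \sqrt{36698690}}{95}$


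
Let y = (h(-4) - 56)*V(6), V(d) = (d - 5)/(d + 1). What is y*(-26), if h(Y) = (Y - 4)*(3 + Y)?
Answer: 1248/7 ≈ 178.29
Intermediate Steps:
V(d) = (-5 + d)/(1 + d)
h(Y) = (-4 + Y)*(3 + Y)
y = -48/7 (y = ((-12 + (-4)² - 1*(-4)) - 56)*((-5 + 6)/(1 + 6)) = ((-12 + 16 + 4) - 56)*(1/7) = (8 - 56)*((⅐)*1) = -48*⅐ = -48/7 ≈ -6.8571)
y*(-26) = -48/7*(-26) = 1248/7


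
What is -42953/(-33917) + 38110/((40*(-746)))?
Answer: -1085935/101208328 ≈ -0.010730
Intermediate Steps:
-42953/(-33917) + 38110/((40*(-746))) = -42953*(-1/33917) + 38110/(-29840) = 42953/33917 + 38110*(-1/29840) = 42953/33917 - 3811/2984 = -1085935/101208328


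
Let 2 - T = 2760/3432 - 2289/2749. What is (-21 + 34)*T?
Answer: 797406/30239 ≈ 26.370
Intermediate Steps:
T = 797406/393107 (T = 2 - (2760/3432 - 2289/2749) = 2 - (2760*(1/3432) - 2289*1/2749) = 2 - (115/143 - 2289/2749) = 2 - 1*(-11192/393107) = 2 + 11192/393107 = 797406/393107 ≈ 2.0285)
(-21 + 34)*T = (-21 + 34)*(797406/393107) = 13*(797406/393107) = 797406/30239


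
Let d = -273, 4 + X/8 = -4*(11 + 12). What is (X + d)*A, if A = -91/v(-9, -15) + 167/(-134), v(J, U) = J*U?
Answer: 12054433/6030 ≈ 1999.1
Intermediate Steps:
X = -768 (X = -32 + 8*(-4*(11 + 12)) = -32 + 8*(-4*23) = -32 + 8*(-92) = -32 - 736 = -768)
A = -34739/18090 (A = -91/((-9*(-15))) + 167/(-134) = -91/135 + 167*(-1/134) = -91*1/135 - 167/134 = -91/135 - 167/134 = -34739/18090 ≈ -1.9203)
(X + d)*A = (-768 - 273)*(-34739/18090) = -1041*(-34739/18090) = 12054433/6030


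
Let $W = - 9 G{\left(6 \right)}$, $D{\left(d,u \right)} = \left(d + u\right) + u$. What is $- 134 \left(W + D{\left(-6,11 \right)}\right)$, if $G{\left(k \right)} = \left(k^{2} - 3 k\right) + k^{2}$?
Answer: $62980$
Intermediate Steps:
$G{\left(k \right)} = - 3 k + 2 k^{2}$
$D{\left(d,u \right)} = d + 2 u$
$W = -486$ ($W = - 9 \cdot 6 \left(-3 + 2 \cdot 6\right) = - 9 \cdot 6 \left(-3 + 12\right) = - 9 \cdot 6 \cdot 9 = \left(-9\right) 54 = -486$)
$- 134 \left(W + D{\left(-6,11 \right)}\right) = - 134 \left(-486 + \left(-6 + 2 \cdot 11\right)\right) = - 134 \left(-486 + \left(-6 + 22\right)\right) = - 134 \left(-486 + 16\right) = \left(-134\right) \left(-470\right) = 62980$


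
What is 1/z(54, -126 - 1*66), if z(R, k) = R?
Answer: 1/54 ≈ 0.018519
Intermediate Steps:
1/z(54, -126 - 1*66) = 1/54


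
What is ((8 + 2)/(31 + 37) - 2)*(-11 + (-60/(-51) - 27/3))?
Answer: 10080/289 ≈ 34.879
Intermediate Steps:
((8 + 2)/(31 + 37) - 2)*(-11 + (-60/(-51) - 27/3)) = (10/68 - 2)*(-11 + (-60*(-1/51) - 27*⅓)) = (10*(1/68) - 2)*(-11 + (20/17 - 9)) = (5/34 - 2)*(-11 - 133/17) = -63/34*(-320/17) = 10080/289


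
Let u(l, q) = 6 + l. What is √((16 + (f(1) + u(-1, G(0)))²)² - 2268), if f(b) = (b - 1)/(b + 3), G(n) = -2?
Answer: I*√587 ≈ 24.228*I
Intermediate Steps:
f(b) = (-1 + b)/(3 + b)
√((16 + (f(1) + u(-1, G(0)))²)² - 2268) = √((16 + ((-1 + 1)/(3 + 1) + (6 - 1))²)² - 2268) = √((16 + (0/4 + 5)²)² - 2268) = √((16 + ((¼)*0 + 5)²)² - 2268) = √((16 + (0 + 5)²)² - 2268) = √((16 + 5²)² - 2268) = √((16 + 25)² - 2268) = √(41² - 2268) = √(1681 - 2268) = √(-587) = I*√587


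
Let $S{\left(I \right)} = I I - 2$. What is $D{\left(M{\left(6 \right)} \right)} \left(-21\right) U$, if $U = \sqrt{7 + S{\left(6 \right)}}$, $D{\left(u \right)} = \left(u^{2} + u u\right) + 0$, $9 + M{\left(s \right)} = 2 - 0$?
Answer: $- 2058 \sqrt{41} \approx -13178.0$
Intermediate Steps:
$S{\left(I \right)} = -2 + I^{2}$ ($S{\left(I \right)} = I^{2} - 2 = -2 + I^{2}$)
$M{\left(s \right)} = -7$ ($M{\left(s \right)} = -9 + \left(2 - 0\right) = -9 + \left(2 + 0\right) = -9 + 2 = -7$)
$D{\left(u \right)} = 2 u^{2}$ ($D{\left(u \right)} = \left(u^{2} + u^{2}\right) + 0 = 2 u^{2} + 0 = 2 u^{2}$)
$U = \sqrt{41}$ ($U = \sqrt{7 - \left(2 - 6^{2}\right)} = \sqrt{7 + \left(-2 + 36\right)} = \sqrt{7 + 34} = \sqrt{41} \approx 6.4031$)
$D{\left(M{\left(6 \right)} \right)} \left(-21\right) U = 2 \left(-7\right)^{2} \left(-21\right) \sqrt{41} = 2 \cdot 49 \left(-21\right) \sqrt{41} = 98 \left(-21\right) \sqrt{41} = - 2058 \sqrt{41}$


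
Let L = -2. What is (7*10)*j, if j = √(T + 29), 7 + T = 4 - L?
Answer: 140*√7 ≈ 370.41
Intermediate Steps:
T = -1 (T = -7 + (4 - 1*(-2)) = -7 + (4 + 2) = -7 + 6 = -1)
j = 2*√7 (j = √(-1 + 29) = √28 = 2*√7 ≈ 5.2915)
(7*10)*j = (7*10)*(2*√7) = 70*(2*√7) = 140*√7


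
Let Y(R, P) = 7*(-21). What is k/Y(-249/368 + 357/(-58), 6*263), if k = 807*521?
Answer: -140149/49 ≈ -2860.2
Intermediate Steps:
k = 420447
Y(R, P) = -147
k/Y(-249/368 + 357/(-58), 6*263) = 420447/(-147) = 420447*(-1/147) = -140149/49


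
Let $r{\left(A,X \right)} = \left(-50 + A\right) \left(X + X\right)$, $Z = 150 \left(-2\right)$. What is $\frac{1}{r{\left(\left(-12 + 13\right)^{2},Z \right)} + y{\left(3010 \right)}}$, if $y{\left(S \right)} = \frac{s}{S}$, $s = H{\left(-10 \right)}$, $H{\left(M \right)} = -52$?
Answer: $\frac{1505}{44246974} \approx 3.4014 \cdot 10^{-5}$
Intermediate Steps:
$Z = -300$
$r{\left(A,X \right)} = 2 X \left(-50 + A\right)$ ($r{\left(A,X \right)} = \left(-50 + A\right) 2 X = 2 X \left(-50 + A\right)$)
$s = -52$
$y{\left(S \right)} = - \frac{52}{S}$
$\frac{1}{r{\left(\left(-12 + 13\right)^{2},Z \right)} + y{\left(3010 \right)}} = \frac{1}{2 \left(-300\right) \left(-50 + \left(-12 + 13\right)^{2}\right) - \frac{52}{3010}} = \frac{1}{2 \left(-300\right) \left(-50 + 1^{2}\right) - \frac{26}{1505}} = \frac{1}{2 \left(-300\right) \left(-50 + 1\right) - \frac{26}{1505}} = \frac{1}{2 \left(-300\right) \left(-49\right) - \frac{26}{1505}} = \frac{1}{29400 - \frac{26}{1505}} = \frac{1}{\frac{44246974}{1505}} = \frac{1505}{44246974}$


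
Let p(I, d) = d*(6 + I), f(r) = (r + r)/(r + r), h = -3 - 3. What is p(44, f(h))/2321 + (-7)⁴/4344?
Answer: 5789921/10082424 ≈ 0.57426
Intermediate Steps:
h = -6
f(r) = 1 (f(r) = (2*r)/((2*r)) = (2*r)*(1/(2*r)) = 1)
p(44, f(h))/2321 + (-7)⁴/4344 = (1*(6 + 44))/2321 + (-7)⁴/4344 = (1*50)*(1/2321) + 2401*(1/4344) = 50*(1/2321) + 2401/4344 = 50/2321 + 2401/4344 = 5789921/10082424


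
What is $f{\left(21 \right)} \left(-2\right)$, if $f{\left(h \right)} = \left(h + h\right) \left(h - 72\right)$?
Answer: $4284$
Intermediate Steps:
$f{\left(h \right)} = 2 h \left(-72 + h\right)$
$f{\left(21 \right)} \left(-2\right) = 2 \cdot 21 \left(-72 + 21\right) \left(-2\right) = 2 \cdot 21 \left(-51\right) \left(-2\right) = \left(-2142\right) \left(-2\right) = 4284$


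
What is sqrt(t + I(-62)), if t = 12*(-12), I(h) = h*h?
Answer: 10*sqrt(37) ≈ 60.828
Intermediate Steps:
I(h) = h**2
t = -144
sqrt(t + I(-62)) = sqrt(-144 + (-62)**2) = sqrt(-144 + 3844) = sqrt(3700) = 10*sqrt(37)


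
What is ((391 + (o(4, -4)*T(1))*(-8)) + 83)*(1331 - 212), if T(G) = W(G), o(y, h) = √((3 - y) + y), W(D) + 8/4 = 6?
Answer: 530406 - 35808*√3 ≈ 4.6838e+5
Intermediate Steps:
W(D) = 4 (W(D) = -2 + 6 = 4)
o(y, h) = √3
T(G) = 4
((391 + (o(4, -4)*T(1))*(-8)) + 83)*(1331 - 212) = ((391 + (√3*4)*(-8)) + 83)*(1331 - 212) = ((391 + (4*√3)*(-8)) + 83)*1119 = ((391 - 32*√3) + 83)*1119 = (474 - 32*√3)*1119 = 530406 - 35808*√3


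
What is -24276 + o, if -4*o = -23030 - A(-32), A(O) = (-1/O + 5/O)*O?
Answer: -37035/2 ≈ -18518.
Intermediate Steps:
A(O) = 4 (A(O) = (4/O)*O = 4)
o = 11517/2 (o = -(-23030 - 1*4)/4 = -(-23030 - 4)/4 = -1/4*(-23034) = 11517/2 ≈ 5758.5)
-24276 + o = -24276 + 11517/2 = -37035/2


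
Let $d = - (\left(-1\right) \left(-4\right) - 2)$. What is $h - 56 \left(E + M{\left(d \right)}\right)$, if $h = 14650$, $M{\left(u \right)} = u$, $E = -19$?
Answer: $15826$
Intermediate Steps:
$d = -2$ ($d = - (4 - 2) = \left(-1\right) 2 = -2$)
$h - 56 \left(E + M{\left(d \right)}\right) = 14650 - 56 \left(-19 - 2\right) = 14650 - -1176 = 14650 + 1176 = 15826$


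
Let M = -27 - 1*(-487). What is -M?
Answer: -460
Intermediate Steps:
M = 460 (M = -27 + 487 = 460)
-M = -1*460 = -460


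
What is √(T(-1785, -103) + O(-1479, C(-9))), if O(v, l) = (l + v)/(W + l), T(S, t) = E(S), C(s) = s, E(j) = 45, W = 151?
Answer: √174021/71 ≈ 5.8755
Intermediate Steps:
T(S, t) = 45
O(v, l) = (l + v)/(151 + l)
√(T(-1785, -103) + O(-1479, C(-9))) = √(45 + (-9 - 1479)/(151 - 9)) = √(45 - 1488/142) = √(45 + (1/142)*(-1488)) = √(45 - 744/71) = √(2451/71) = √174021/71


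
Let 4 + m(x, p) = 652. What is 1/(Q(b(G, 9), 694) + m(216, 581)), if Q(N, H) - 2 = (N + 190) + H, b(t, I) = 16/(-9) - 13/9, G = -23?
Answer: 9/13777 ≈ 0.00065326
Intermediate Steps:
m(x, p) = 648 (m(x, p) = -4 + 652 = 648)
b(t, I) = -29/9 (b(t, I) = 16*(-⅑) - 13*⅑ = -16/9 - 13/9 = -29/9)
Q(N, H) = 192 + H + N (Q(N, H) = 2 + ((N + 190) + H) = 2 + ((190 + N) + H) = 2 + (190 + H + N) = 192 + H + N)
1/(Q(b(G, 9), 694) + m(216, 581)) = 1/((192 + 694 - 29/9) + 648) = 1/(7945/9 + 648) = 1/(13777/9) = 9/13777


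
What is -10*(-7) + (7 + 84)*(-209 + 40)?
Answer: -15309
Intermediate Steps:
-10*(-7) + (7 + 84)*(-209 + 40) = 70 + 91*(-169) = 70 - 15379 = -15309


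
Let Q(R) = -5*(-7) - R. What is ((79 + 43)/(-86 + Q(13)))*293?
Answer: -17873/32 ≈ -558.53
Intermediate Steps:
Q(R) = 35 - R
((79 + 43)/(-86 + Q(13)))*293 = ((79 + 43)/(-86 + (35 - 1*13)))*293 = (122/(-86 + (35 - 13)))*293 = (122/(-86 + 22))*293 = (122/(-64))*293 = (122*(-1/64))*293 = -61/32*293 = -17873/32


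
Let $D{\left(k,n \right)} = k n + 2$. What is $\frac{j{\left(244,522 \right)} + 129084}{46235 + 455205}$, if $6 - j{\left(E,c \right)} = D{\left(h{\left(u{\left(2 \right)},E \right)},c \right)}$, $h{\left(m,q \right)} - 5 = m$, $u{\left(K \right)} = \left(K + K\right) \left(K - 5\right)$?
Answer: $\frac{66371}{250720} \approx 0.26472$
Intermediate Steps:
$u{\left(K \right)} = 2 K \left(-5 + K\right)$
$h{\left(m,q \right)} = 5 + m$
$D{\left(k,n \right)} = 2 + k n$
$j{\left(E,c \right)} = 4 + 7 c$ ($j{\left(E,c \right)} = 6 - \left(2 + \left(5 + 2 \cdot 2 \left(-5 + 2\right)\right) c\right) = 6 - \left(2 + \left(5 + 2 \cdot 2 \left(-3\right)\right) c\right) = 6 - \left(2 + \left(5 - 12\right) c\right) = 6 - \left(2 - 7 c\right) = 6 + \left(-2 + 7 c\right) = 4 + 7 c$)
$\frac{j{\left(244,522 \right)} + 129084}{46235 + 455205} = \frac{\left(4 + 7 \cdot 522\right) + 129084}{46235 + 455205} = \frac{\left(4 + 3654\right) + 129084}{501440} = \left(3658 + 129084\right) \frac{1}{501440} = 132742 \cdot \frac{1}{501440} = \frac{66371}{250720}$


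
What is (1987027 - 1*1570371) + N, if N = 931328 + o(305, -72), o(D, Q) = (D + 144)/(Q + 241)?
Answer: 227809745/169 ≈ 1.3480e+6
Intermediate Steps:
o(D, Q) = (144 + D)/(241 + Q)
N = 157394881/169 (N = 931328 + (144 + 305)/(241 - 72) = 931328 + 449/169 = 157394881/169 ≈ 9.3133e+5)
(1987027 - 1*1570371) + N = (1987027 - 1*1570371) + 157394881/169 = (1987027 - 1570371) + 157394881/169 = 416656 + 157394881/169 = 227809745/169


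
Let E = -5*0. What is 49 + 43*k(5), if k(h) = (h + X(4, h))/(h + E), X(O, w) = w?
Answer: 135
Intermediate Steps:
E = 0
k(h) = 2 (k(h) = (h + h)/(h + 0) = (2*h)/h = 2)
49 + 43*k(5) = 49 + 43*2 = 49 + 86 = 135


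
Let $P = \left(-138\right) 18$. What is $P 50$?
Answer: $-124200$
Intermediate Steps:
$P = -2484$
$P 50 = \left(-2484\right) 50 = -124200$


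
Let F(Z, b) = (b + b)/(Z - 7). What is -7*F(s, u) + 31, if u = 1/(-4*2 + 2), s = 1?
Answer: 551/18 ≈ 30.611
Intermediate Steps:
u = -1/6 (u = 1/(-8 + 2) = 1/(-6) = -1/6 ≈ -0.16667)
F(Z, b) = 2*b/(-7 + Z) (F(Z, b) = (2*b)/(-7 + Z) = 2*b/(-7 + Z))
-7*F(s, u) + 31 = -14*(-1)/(6*(-7 + 1)) + 31 = -14*(-1)/(6*(-6)) + 31 = -14*(-1)*(-1)/(6*6) + 31 = -7*1/18 + 31 = -7/18 + 31 = 551/18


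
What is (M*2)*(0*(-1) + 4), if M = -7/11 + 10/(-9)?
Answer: -1384/99 ≈ -13.980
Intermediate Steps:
M = -173/99 (M = -7*1/11 + 10*(-1/9) = -7/11 - 10/9 = -173/99 ≈ -1.7475)
(M*2)*(0*(-1) + 4) = (-173/99*2)*(0*(-1) + 4) = -346*(0 + 4)/99 = -346/99*4 = -1384/99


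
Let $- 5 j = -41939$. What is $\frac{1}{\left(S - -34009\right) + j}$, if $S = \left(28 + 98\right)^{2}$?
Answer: $\frac{5}{291364} \approx 1.7161 \cdot 10^{-5}$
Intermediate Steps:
$j = \frac{41939}{5}$ ($j = \left(- \frac{1}{5}\right) \left(-41939\right) = \frac{41939}{5} \approx 8387.8$)
$S = 15876$ ($S = 126^{2} = 15876$)
$\frac{1}{\left(S - -34009\right) + j} = \frac{1}{\left(15876 - -34009\right) + \frac{41939}{5}} = \frac{1}{\left(15876 + 34009\right) + \frac{41939}{5}} = \frac{1}{49885 + \frac{41939}{5}} = \frac{1}{\frac{291364}{5}} = \frac{5}{291364}$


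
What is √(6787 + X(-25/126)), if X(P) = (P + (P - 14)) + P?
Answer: √11946522/42 ≈ 82.295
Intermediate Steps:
X(P) = -14 + 3*P (X(P) = (P + (-14 + P)) + P = (-14 + 2*P) + P = -14 + 3*P)
√(6787 + X(-25/126)) = √(6787 + (-14 + 3*(-25/126))) = √(6787 + (-14 - 25/42)) = √(6787 - 613/42) = √(284441/42) = √11946522/42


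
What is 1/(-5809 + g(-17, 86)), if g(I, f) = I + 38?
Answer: -1/5788 ≈ -0.00017277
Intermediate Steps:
g(I, f) = 38 + I
1/(-5809 + g(-17, 86)) = 1/(-5809 + (38 - 17)) = 1/(-5809 + 21) = 1/(-5788) = -1/5788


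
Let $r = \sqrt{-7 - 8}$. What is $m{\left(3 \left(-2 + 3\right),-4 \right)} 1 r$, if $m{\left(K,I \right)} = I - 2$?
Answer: $- 6 i \sqrt{15} \approx - 23.238 i$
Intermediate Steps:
$r = i \sqrt{15}$ ($r = \sqrt{-15} = i \sqrt{15} \approx 3.873 i$)
$m{\left(K,I \right)} = -2 + I$
$m{\left(3 \left(-2 + 3\right),-4 \right)} 1 r = \left(-2 - 4\right) 1 i \sqrt{15} = \left(-6\right) 1 i \sqrt{15} = - 6 i \sqrt{15}$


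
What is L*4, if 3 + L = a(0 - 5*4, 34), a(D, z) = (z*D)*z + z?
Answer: -92356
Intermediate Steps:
a(D, z) = z + D*z² (a(D, z) = (D*z)*z + z = D*z² + z = z + D*z²)
L = -23089 (L = -3 + 34*(1 + (0 - 5*4)*34) = -3 + 34*(1 + (0 - 20)*34) = -3 + 34*(1 - 20*34) = -3 + 34*(1 - 680) = -3 + 34*(-679) = -3 - 23086 = -23089)
L*4 = -23089*4 = -92356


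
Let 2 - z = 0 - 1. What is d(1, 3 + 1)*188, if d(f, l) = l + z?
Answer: 1316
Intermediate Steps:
z = 3 (z = 2 - (0 - 1) = 2 - 1*(-1) = 2 + 1 = 3)
d(f, l) = 3 + l (d(f, l) = l + 3 = 3 + l)
d(1, 3 + 1)*188 = (3 + (3 + 1))*188 = (3 + 4)*188 = 7*188 = 1316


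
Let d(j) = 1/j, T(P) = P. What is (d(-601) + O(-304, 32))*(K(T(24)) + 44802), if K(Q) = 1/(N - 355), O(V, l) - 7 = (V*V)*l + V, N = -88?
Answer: 35271920372171990/266243 ≈ 1.3248e+11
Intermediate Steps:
O(V, l) = 7 + V + l*V**2 (O(V, l) = 7 + ((V*V)*l + V) = 7 + (V**2*l + V) = 7 + (l*V**2 + V) = 7 + (V + l*V**2) = 7 + V + l*V**2)
K(Q) = -1/443 (K(Q) = 1/(-88 - 355) = 1/(-443) = -1/443)
(d(-601) + O(-304, 32))*(K(T(24)) + 44802) = (1/(-601) + (7 - 304 + 32*(-304)**2))*(-1/443 + 44802) = (-1/601 + (7 - 304 + 32*92416))*(19847285/443) = (-1/601 + (7 - 304 + 2957312))*(19847285/443) = (-1/601 + 2957015)*(19847285/443) = (1777166014/601)*(19847285/443) = 35271920372171990/266243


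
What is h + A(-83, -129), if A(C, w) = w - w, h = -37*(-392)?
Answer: 14504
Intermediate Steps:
h = 14504
A(C, w) = 0
h + A(-83, -129) = 14504 + 0 = 14504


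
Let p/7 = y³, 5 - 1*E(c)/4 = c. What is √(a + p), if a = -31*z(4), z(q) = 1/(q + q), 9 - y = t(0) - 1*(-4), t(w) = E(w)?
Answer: I*√378062/4 ≈ 153.72*I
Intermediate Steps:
E(c) = 20 - 4*c
t(w) = 20 - 4*w
y = -15 (y = 9 - ((20 - 4*0) - 1*(-4)) = 9 - ((20 + 0) + 4) = 9 - (20 + 4) = 9 - 1*24 = 9 - 24 = -15)
z(q) = 1/(2*q)
p = -23625 (p = 7*(-15)³ = 7*(-3375) = -23625)
a = -31/8 (a = -31/(2*4) = -31*⅛ = -31/8 ≈ -3.8750)
√(a + p) = √(-31/8 - 23625) = √(-189031/8) = I*√378062/4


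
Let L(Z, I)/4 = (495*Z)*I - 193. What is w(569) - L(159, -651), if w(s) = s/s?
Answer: 204948593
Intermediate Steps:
w(s) = 1
L(Z, I) = -772 + 1980*I*Z (L(Z, I) = 4*((495*Z)*I - 193) = 4*(495*I*Z - 193) = 4*(-193 + 495*I*Z) = -772 + 1980*I*Z)
w(569) - L(159, -651) = 1 - (-772 + 1980*(-651)*159) = 1 - (-772 - 204947820) = 1 - 1*(-204948592) = 1 + 204948592 = 204948593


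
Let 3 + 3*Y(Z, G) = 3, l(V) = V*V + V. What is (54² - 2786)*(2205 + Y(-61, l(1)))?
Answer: 286650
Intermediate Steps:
l(V) = V + V² (l(V) = V² + V = V + V²)
Y(Z, G) = 0 (Y(Z, G) = -1 + (⅓)*3 = -1 + 1 = 0)
(54² - 2786)*(2205 + Y(-61, l(1))) = (54² - 2786)*(2205 + 0) = (2916 - 2786)*2205 = 130*2205 = 286650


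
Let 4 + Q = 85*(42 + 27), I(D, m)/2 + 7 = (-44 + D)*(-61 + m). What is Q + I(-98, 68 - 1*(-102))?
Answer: -25109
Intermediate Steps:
I(D, m) = -14 + 2*(-61 + m)*(-44 + D) (I(D, m) = -14 + 2*((-44 + D)*(-61 + m)) = -14 + 2*((-61 + m)*(-44 + D)) = -14 + 2*(-61 + m)*(-44 + D))
Q = 5861 (Q = -4 + 85*(42 + 27) = -4 + 85*69 = -4 + 5865 = 5861)
Q + I(-98, 68 - 1*(-102)) = 5861 + (5354 - 122*(-98) - 88*(68 - 1*(-102)) + 2*(-98)*(68 - 1*(-102))) = 5861 + (5354 + 11956 - 88*(68 + 102) + 2*(-98)*(68 + 102)) = 5861 + (5354 + 11956 - 88*170 + 2*(-98)*170) = 5861 + (5354 + 11956 - 14960 - 33320) = 5861 - 30970 = -25109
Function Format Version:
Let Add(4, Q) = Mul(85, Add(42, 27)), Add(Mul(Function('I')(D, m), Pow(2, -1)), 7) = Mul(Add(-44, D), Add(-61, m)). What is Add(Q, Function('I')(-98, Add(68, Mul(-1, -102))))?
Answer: -25109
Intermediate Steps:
Function('I')(D, m) = Add(-14, Mul(2, Add(-61, m), Add(-44, D))) (Function('I')(D, m) = Add(-14, Mul(2, Mul(Add(-44, D), Add(-61, m)))) = Add(-14, Mul(2, Mul(Add(-61, m), Add(-44, D)))) = Add(-14, Mul(2, Add(-61, m), Add(-44, D))))
Q = 5861 (Q = Add(-4, Mul(85, Add(42, 27))) = Add(-4, Mul(85, 69)) = Add(-4, 5865) = 5861)
Add(Q, Function('I')(-98, Add(68, Mul(-1, -102)))) = Add(5861, Add(5354, Mul(-122, -98), Mul(-88, Add(68, Mul(-1, -102))), Mul(2, -98, Add(68, Mul(-1, -102))))) = Add(5861, Add(5354, 11956, Mul(-88, Add(68, 102)), Mul(2, -98, Add(68, 102)))) = Add(5861, Add(5354, 11956, Mul(-88, 170), Mul(2, -98, 170))) = Add(5861, Add(5354, 11956, -14960, -33320)) = Add(5861, -30970) = -25109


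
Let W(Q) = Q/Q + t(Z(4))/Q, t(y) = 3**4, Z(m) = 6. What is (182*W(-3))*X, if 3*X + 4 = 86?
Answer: -388024/3 ≈ -1.2934e+5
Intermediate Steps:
X = 82/3 (X = -4/3 + (1/3)*86 = -4/3 + 86/3 = 82/3 ≈ 27.333)
t(y) = 81
W(Q) = 1 + 81/Q (W(Q) = Q/Q + 81/Q = 1 + 81/Q)
(182*W(-3))*X = (182*((81 - 3)/(-3)))*(82/3) = (182*(-1/3*78))*(82/3) = (182*(-26))*(82/3) = -4732*82/3 = -388024/3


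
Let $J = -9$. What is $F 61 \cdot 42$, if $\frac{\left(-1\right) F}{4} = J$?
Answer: $92232$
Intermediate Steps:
$F = 36$ ($F = \left(-4\right) \left(-9\right) = 36$)
$F 61 \cdot 42 = 36 \cdot 61 \cdot 42 = 2196 \cdot 42 = 92232$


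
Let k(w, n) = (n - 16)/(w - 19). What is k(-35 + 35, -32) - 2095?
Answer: -39757/19 ≈ -2092.5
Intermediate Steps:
k(w, n) = (-16 + n)/(-19 + w)
k(-35 + 35, -32) - 2095 = (-16 - 32)/(-19 + (-35 + 35)) - 2095 = -48/(-19 + 0) - 2095 = -48/(-19) - 2095 = -1/19*(-48) - 2095 = 48/19 - 2095 = -39757/19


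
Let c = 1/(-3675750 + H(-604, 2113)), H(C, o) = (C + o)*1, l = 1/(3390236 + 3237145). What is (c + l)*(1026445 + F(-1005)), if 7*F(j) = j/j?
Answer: -7072884488080/56818054983249 ≈ -0.12448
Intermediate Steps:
l = 1/6627381 ≈ 1.5089e-7
H(C, o) = C + o
F(j) = 1/7 (F(j) = (j/j)/7 = (1/7)*1 = 1/7)
c = -1/3674241 (c = 1/(-3675750 + (-604 + 2113)) = 1/(-3675750 + 1509) = 1/(-3674241) = -1/3674241 ≈ -2.7216e-7)
(c + l)*(1026445 + F(-1005)) = (-1/3674241 + 1/6627381)*(1026445 + 1/7) = -984380/8116864997607*7185116/7 = -7072884488080/56818054983249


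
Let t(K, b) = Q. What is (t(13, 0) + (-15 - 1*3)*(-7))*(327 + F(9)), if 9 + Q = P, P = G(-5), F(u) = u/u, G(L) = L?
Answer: 36736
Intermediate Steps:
F(u) = 1
P = -5
Q = -14 (Q = -9 - 5 = -14)
t(K, b) = -14
(t(13, 0) + (-15 - 1*3)*(-7))*(327 + F(9)) = (-14 + (-15 - 1*3)*(-7))*(327 + 1) = (-14 + (-15 - 3)*(-7))*328 = (-14 - 18*(-7))*328 = (-14 + 126)*328 = 112*328 = 36736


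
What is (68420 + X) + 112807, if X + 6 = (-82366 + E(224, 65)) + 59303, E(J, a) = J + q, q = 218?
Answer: 158600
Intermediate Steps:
E(J, a) = 218 + J (E(J, a) = J + 218 = 218 + J)
X = -22627 (X = -6 + ((-82366 + (218 + 224)) + 59303) = -6 + ((-82366 + 442) + 59303) = -6 + (-81924 + 59303) = -6 - 22621 = -22627)
(68420 + X) + 112807 = (68420 - 22627) + 112807 = 45793 + 112807 = 158600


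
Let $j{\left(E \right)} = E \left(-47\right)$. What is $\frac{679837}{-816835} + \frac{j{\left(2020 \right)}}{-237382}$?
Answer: $- \frac{41915375917}{96950962985} \approx -0.43234$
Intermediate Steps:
$j{\left(E \right)} = - 47 E$
$\frac{679837}{-816835} + \frac{j{\left(2020 \right)}}{-237382} = \frac{679837}{-816835} + \frac{\left(-47\right) 2020}{-237382} = 679837 \left(- \frac{1}{816835}\right) - - \frac{47470}{118691} = - \frac{679837}{816835} + \frac{47470}{118691} = - \frac{41915375917}{96950962985}$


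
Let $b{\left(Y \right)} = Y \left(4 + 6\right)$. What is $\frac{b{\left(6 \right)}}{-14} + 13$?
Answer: $\frac{61}{7} \approx 8.7143$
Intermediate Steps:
$b{\left(Y \right)} = 10 Y$ ($b{\left(Y \right)} = Y 10 = 10 Y$)
$\frac{b{\left(6 \right)}}{-14} + 13 = \frac{10 \cdot 6}{-14} + 13 = 60 \left(- \frac{1}{14}\right) + 13 = - \frac{30}{7} + 13 = \frac{61}{7}$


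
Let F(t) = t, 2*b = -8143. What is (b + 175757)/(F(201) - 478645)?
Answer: -343371/956888 ≈ -0.35884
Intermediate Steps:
b = -8143/2 (b = (½)*(-8143) = -8143/2 ≈ -4071.5)
(b + 175757)/(F(201) - 478645) = (-8143/2 + 175757)/(201 - 478645) = (343371/2)/(-478444) = (343371/2)*(-1/478444) = -343371/956888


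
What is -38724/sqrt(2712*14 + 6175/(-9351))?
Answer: -116172*sqrt(368878864127)/355032593 ≈ -198.74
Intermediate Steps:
-38724/sqrt(2712*14 + 6175/(-9351)) = -38724/sqrt(37968 + 6175*(-1/9351)) = -38724/sqrt(37968 - 6175/9351) = -38724*3*sqrt(368878864127)/355032593 = -116172*sqrt(368878864127)/355032593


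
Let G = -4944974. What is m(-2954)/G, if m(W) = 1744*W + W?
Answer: 2577365/2472487 ≈ 1.0424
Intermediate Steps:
m(W) = 1745*W
m(-2954)/G = (1745*(-2954))/(-4944974) = -5154730*(-1/4944974) = 2577365/2472487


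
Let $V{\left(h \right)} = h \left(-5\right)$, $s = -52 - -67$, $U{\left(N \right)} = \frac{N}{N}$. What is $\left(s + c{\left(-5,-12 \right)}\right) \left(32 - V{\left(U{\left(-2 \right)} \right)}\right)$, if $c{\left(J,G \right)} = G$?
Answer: $111$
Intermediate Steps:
$U{\left(N \right)} = 1$
$s = 15$ ($s = -52 + 67 = 15$)
$V{\left(h \right)} = - 5 h$
$\left(s + c{\left(-5,-12 \right)}\right) \left(32 - V{\left(U{\left(-2 \right)} \right)}\right) = \left(15 - 12\right) \left(32 - \left(-5\right) 1\right) = 3 \left(32 - -5\right) = 3 \left(32 + 5\right) = 3 \cdot 37 = 111$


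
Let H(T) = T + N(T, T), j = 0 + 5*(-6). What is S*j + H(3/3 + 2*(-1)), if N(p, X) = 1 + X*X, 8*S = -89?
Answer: 1339/4 ≈ 334.75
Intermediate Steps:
S = -89/8 (S = (⅛)*(-89) = -89/8 ≈ -11.125)
N(p, X) = 1 + X²
j = -30 (j = 0 - 30 = -30)
H(T) = 1 + T + T² (H(T) = T + (1 + T²) = 1 + T + T²)
S*j + H(3/3 + 2*(-1)) = -89/8*(-30) + (1 + (3/3 + 2*(-1)) + (3/3 + 2*(-1))²) = 1335/4 + (1 + (3*(⅓) - 2) + (3*(⅓) - 2)²) = 1335/4 + (1 + (1 - 2) + (1 - 2)²) = 1335/4 + (1 - 1 + (-1)²) = 1335/4 + (1 - 1 + 1) = 1335/4 + 1 = 1339/4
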